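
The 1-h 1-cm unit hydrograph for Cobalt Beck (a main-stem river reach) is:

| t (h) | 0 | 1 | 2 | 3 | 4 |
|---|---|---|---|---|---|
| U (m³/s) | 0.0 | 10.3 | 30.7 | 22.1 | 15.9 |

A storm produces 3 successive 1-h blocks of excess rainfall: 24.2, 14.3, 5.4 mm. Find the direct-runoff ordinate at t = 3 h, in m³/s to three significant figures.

Q ≈ 103 m³/s

By discrete convolution, Q_j = Σ (P_i / 10 mm) · U_{j−i}.
At t = 3 h (j=3): Q = (24.2/10)·22.1 + (14.3/10)·30.7 + (5.4/10)·10.3 = 103 m³/s.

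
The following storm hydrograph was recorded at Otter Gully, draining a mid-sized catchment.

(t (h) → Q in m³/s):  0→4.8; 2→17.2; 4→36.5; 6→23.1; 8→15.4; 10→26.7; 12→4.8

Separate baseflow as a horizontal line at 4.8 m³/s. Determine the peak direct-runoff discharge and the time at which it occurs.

Q_p = 31.7 m³/s at t = 4 h

Subtracting baseflow gives direct-runoff ordinates: 0.0, 12.4, 31.7, 18.3, 10.6, 21.9, 0.0 m³/s.
The maximum is 31.7 m³/s, occurring at the reading for t = 4 h.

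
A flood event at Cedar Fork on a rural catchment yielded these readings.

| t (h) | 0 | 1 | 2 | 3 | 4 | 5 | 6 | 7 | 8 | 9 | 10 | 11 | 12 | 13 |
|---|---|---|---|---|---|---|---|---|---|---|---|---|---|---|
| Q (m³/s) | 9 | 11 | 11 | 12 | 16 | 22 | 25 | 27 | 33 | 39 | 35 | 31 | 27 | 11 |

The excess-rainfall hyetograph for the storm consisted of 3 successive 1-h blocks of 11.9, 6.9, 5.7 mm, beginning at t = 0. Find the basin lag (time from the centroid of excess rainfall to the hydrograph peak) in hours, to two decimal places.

t_L ≈ 7.75 h

Centroid of excess rainfall: t_c = Σ P_i·t̄_i / ΣP_i = 1.2469 h (block centres at 0.5, 1.5, 2.5 h).
Hydrograph peak occurs at t = 9 h, so basin lag t_L = 9 − 1.2469 = 7.75 h.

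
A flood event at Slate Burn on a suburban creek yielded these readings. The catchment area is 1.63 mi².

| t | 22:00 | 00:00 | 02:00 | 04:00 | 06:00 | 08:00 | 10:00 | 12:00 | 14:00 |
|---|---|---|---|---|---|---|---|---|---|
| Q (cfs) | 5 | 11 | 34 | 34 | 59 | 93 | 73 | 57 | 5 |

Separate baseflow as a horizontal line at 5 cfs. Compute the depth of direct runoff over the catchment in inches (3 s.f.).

d ≈ 0.620 in

Direct runoff: 0.0, 6.0, 29.0, 29.0, 54.0, 88.0, 68.0, 52.0, 0.0 cfs; ΣQ_DR = 326.0 cfs.
V = ΣQ_DR · Δt = 326.0 × 7200 s = 2.347 × 10^6 ft³.
Over A = 1.63 mi², depth = V / A = 0.620 in.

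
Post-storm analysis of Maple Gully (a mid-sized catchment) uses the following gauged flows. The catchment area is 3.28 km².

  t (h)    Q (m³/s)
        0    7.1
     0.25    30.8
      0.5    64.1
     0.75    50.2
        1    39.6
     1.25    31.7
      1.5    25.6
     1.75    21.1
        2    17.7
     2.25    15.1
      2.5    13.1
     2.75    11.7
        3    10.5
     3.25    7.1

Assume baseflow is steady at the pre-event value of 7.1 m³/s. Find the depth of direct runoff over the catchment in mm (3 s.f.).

d ≈ 67.5 mm

Direct runoff: 0.0, 23.7, 57.0, 43.1, 32.5, 24.6, 18.5, 14.0, 10.6, 8.0, 6.0, 4.6, 3.4, 0.0 m³/s; ΣQ_DR = 246.0 m³/s.
V = ΣQ_DR · Δt = 246.0 × 900 s = 2.214 × 10^5 m³.
Over A = 3.28 km², depth = V / A = 67.5 mm.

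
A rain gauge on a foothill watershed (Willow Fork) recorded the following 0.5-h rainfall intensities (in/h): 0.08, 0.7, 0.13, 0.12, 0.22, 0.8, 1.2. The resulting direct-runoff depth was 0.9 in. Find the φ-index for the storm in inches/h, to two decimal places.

Only the 3 blocks with intensity above φ contribute runoff: 0.7, 0.8, 1.2 in/h.
Σ(I−φ)·Δt = d  ⇒  (0.7+0.8+1.2 − 3φ)·0.5 = 0.9
φ = (2.700 − 0.9/0.5) / 3 = 0.30 in/h.

φ ≈ 0.30 in/h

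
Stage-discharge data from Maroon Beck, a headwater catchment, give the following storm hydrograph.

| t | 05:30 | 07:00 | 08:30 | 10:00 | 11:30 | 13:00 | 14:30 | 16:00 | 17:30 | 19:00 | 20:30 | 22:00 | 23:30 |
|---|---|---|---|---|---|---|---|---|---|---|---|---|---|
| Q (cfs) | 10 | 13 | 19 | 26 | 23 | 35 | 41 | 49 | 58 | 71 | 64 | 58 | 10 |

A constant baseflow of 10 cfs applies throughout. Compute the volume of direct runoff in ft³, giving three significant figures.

V ≈ 1.87 × 10^6 ft³

Direct-runoff ordinates (Q − Q_b): 0.0, 3.0, 9.0, 16.0, 13.0, 25.0, 31.0, 39.0, 48.0, 61.0, 54.0, 48.0, 0.0 cfs.
ΣQ_DR = 347.0 cfs.
With Δt = 1.5 h = 5400 s, V = ΣQ_DR · Δt = 347.0 × 5400 = 1.87 × 10^6 ft³.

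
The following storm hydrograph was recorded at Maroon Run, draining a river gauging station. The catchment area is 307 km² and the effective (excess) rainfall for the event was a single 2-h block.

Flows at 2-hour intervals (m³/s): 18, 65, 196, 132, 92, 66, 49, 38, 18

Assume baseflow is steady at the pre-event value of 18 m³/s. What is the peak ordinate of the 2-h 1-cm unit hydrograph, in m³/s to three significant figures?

U_p ≈ 148 m³/s

Direct runoff: 0.0, 47.0, 178.0, 114.0, 74.0, 48.0, 31.0, 20.0, 0.0 m³/s; ΣQ_DR = 512.0 m³/s, peak = 178.0 m³/s.
Runoff depth d = ΣQ_DR·Δt / A = 512.0 × 7200 / (307 km²) = 12.01 mm.
The 1-cm UH is the DRH scaled by (10 mm)/d, so U_p = 178.0 × 10/12.01 = 148 m³/s.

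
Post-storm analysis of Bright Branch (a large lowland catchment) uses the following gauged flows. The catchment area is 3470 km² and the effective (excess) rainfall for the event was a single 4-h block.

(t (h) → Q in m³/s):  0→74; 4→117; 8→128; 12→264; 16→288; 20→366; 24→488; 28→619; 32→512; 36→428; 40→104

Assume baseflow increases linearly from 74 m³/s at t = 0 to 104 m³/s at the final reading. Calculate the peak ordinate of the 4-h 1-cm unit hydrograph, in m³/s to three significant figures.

U_p ≈ 524 m³/s

Direct runoff: 0.00, 40.00, 48.00, 181.00, 202.00, 277.00, 396.00, 524.00, 414.00, 327.00, 0.00 m³/s; ΣQ_DR = 2409 m³/s, peak = 524.00 m³/s.
Runoff depth d = ΣQ_DR·Δt / A = 2409 × 14400 / (3470 km²) = 9.997 mm.
The 1-cm UH is the DRH scaled by (10 mm)/d, so U_p = 524.00 × 10/9.997 = 524 m³/s.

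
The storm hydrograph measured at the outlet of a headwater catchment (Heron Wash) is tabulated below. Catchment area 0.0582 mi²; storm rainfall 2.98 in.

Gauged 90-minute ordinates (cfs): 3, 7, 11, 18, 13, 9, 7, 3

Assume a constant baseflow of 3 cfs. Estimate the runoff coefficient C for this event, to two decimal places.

ΣQ_DR = 47.00 cfs; V = ΣQ_DR·Δt = 2.538 × 10^5 ft³.
Runoff depth d = V / A = 1.877 in.
C = d / P = 1.877 / 2.98 = 0.63.

C ≈ 0.63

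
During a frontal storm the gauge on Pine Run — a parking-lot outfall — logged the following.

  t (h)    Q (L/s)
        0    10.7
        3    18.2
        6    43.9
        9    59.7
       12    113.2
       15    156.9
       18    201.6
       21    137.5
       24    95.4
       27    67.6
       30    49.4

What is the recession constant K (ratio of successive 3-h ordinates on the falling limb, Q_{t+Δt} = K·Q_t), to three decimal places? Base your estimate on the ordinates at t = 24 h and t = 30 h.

K ≈ 0.720

Using the recession-limb readings at t = 24 h and t = 30 h: Q falls from 95.4 to 49.4 L/s over 2 intervals.
K = (Q₂/Q₁)^(1/2) = (49.4/95.4)^(1/2) = 0.720.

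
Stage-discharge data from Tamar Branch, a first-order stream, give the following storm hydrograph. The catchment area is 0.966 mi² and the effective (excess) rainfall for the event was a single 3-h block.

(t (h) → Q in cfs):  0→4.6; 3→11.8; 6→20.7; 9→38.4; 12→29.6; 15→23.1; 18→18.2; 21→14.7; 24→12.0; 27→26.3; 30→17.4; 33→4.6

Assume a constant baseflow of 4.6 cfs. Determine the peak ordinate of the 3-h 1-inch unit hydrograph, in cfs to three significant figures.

Direct runoff: 0.0, 7.2, 16.1, 33.8, 25.0, 18.5, 13.6, 10.1, 7.4, 21.7, 12.8, 0.0 cfs; ΣQ_DR = 166.2 cfs, peak = 33.8 cfs.
Runoff depth d = ΣQ_DR·Δt / A = 166.2 × 10800 / (0.966 mi²) = 0.7998 in.
The 1-inch UH is the DRH scaled by (1 in)/d, so U_p = 33.8 × 1/0.7998 = 42.3 cfs.

U_p ≈ 42.3 cfs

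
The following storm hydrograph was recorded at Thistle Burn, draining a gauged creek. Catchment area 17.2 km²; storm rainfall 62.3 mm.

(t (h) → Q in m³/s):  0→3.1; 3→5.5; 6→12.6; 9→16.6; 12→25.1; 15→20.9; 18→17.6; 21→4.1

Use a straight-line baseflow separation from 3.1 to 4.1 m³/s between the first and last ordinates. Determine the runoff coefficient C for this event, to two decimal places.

ΣQ_DR = 76.70 m³/s; V = ΣQ_DR·Δt = 8.284 × 10^5 m³.
Runoff depth d = V / A = 48.16 mm.
C = d / P = 48.16 / 62.3 = 0.77.

C ≈ 0.77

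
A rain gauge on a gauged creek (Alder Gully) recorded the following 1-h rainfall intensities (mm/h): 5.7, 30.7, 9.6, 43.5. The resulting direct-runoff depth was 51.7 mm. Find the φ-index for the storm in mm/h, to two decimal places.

φ ≈ 11.25 mm/h

Only the 2 blocks with intensity above φ contribute runoff: 30.7, 43.5 mm/h.
Σ(I−φ)·Δt = d  ⇒  (30.7+43.5 − 2φ)·1 = 51.7
φ = (74.20 − 51.7/1) / 2 = 11.25 mm/h.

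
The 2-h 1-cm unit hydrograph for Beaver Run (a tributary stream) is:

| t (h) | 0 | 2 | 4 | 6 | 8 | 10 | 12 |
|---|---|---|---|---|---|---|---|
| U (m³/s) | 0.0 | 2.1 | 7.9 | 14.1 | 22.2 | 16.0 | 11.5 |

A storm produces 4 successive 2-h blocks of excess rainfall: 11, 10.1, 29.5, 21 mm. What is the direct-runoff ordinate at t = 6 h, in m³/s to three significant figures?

By discrete convolution, Q_j = Σ (P_i / 10 mm) · U_{j−i}.
At t = 6 h (j=3): Q = (11/10)·14.1 + (10.1/10)·7.9 + (29.5/10)·2.1 + (21/10)·0.0 = 29.7 m³/s.

Q ≈ 29.7 m³/s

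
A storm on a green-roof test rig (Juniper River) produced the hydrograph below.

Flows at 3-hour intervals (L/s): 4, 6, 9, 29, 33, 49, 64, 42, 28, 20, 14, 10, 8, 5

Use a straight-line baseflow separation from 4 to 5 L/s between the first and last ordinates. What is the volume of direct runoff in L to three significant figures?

Direct-runoff ordinates (Q − Q_b): 0.00, 1.92, 4.85, 24.77, 28.69, 44.62, 59.54, 37.46, 23.38, 15.31, 9.23, 5.15, 3.08, 0.00 L/s.
ΣQ_DR = 258.0 L/s.
With Δt = 3 h = 10800 s, V = ΣQ_DR · Δt = 258.0 × 10800 = 2.79 × 10^6 L.

V ≈ 2.79 × 10^6 L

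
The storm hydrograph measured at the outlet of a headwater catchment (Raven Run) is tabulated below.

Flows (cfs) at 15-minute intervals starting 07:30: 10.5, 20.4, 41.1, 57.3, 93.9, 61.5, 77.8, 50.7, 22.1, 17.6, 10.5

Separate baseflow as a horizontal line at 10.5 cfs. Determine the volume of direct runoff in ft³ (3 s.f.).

Direct-runoff ordinates (Q − Q_b): 0.0, 9.9, 30.6, 46.8, 83.4, 51.0, 67.3, 40.2, 11.6, 7.1, 0.0 cfs.
ΣQ_DR = 347.9 cfs.
With Δt = 0.25 h = 900 s, V = ΣQ_DR · Δt = 347.9 × 900 = 3.13 × 10^5 ft³.

V ≈ 3.13 × 10^5 ft³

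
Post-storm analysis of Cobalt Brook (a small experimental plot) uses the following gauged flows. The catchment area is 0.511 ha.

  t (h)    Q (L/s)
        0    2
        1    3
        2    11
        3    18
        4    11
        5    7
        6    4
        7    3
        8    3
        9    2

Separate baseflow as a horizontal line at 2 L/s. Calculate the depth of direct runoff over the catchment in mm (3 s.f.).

Direct runoff: 0.0, 1.0, 9.0, 16.0, 9.0, 5.0, 2.0, 1.0, 1.0, 0.0 L/s; ΣQ_DR = 44.00 L/s.
V = ΣQ_DR · Δt = 44.00 × 3600 s = 1.584 × 10^5 L.
Over A = 0.511 ha, depth = V / A = 31.0 mm.

d ≈ 31.0 mm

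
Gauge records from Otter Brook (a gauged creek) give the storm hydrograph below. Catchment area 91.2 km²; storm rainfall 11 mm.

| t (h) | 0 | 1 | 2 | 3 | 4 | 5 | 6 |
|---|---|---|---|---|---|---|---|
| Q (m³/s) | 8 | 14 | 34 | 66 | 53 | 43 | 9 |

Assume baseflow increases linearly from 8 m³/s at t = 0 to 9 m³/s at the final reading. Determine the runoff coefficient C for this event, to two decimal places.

C ≈ 0.60

ΣQ_DR = 167.5 m³/s; V = ΣQ_DR·Δt = 6.030 × 10^5 m³.
Runoff depth d = V / A = 6.612 mm.
C = d / P = 6.612 / 11 = 0.60.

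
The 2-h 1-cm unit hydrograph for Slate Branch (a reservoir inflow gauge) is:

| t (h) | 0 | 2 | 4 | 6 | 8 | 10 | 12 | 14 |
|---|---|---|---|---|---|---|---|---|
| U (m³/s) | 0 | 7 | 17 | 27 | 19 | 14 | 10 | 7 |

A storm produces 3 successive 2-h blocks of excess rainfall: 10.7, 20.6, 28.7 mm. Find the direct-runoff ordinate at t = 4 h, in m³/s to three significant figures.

Q ≈ 32.6 m³/s

By discrete convolution, Q_j = Σ (P_i / 10 mm) · U_{j−i}.
At t = 4 h (j=2): Q = (10.7/10)·17 + (20.6/10)·7 + (28.7/10)·0 = 32.6 m³/s.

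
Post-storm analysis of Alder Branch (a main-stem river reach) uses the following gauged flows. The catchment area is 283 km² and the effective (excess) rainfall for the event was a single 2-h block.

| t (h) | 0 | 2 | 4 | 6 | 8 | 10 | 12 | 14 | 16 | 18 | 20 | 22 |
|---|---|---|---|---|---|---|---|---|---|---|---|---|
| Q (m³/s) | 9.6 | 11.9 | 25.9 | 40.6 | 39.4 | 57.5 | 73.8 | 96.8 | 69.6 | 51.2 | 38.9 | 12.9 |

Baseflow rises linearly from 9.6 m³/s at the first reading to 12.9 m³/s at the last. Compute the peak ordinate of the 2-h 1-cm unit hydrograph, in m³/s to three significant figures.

U_p ≈ 85.1 m³/s

Direct runoff: 0.00, 2.00, 15.70, 30.10, 28.60, 46.40, 62.40, 85.10, 57.60, 38.90, 26.30, 0.00 m³/s; ΣQ_DR = 393.1 m³/s, peak = 85.10 m³/s.
Runoff depth d = ΣQ_DR·Δt / A = 393.1 × 7200 / (283 km²) = 10.00 mm.
The 1-cm UH is the DRH scaled by (10 mm)/d, so U_p = 85.10 × 10/10.00 = 85.1 m³/s.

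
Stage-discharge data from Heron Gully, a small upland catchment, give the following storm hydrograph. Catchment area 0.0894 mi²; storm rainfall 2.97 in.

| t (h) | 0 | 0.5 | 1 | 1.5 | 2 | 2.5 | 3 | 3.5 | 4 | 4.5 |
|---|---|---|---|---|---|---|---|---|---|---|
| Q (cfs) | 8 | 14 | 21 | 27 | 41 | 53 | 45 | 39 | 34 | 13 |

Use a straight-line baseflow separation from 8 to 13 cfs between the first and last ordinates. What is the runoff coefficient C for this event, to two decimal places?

ΣQ_DR = 190.0 cfs; V = ΣQ_DR·Δt = 3.420 × 10^5 ft³.
Runoff depth d = V / A = 1.647 in.
C = d / P = 1.647 / 2.97 = 0.55.

C ≈ 0.55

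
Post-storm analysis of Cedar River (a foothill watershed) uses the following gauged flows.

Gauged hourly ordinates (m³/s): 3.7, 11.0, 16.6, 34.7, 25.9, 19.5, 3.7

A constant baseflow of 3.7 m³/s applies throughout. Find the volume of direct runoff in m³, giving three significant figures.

V ≈ 3.21 × 10^5 m³

Direct-runoff ordinates (Q − Q_b): 0.0, 7.3, 12.9, 31.0, 22.2, 15.8, 0.0 m³/s.
ΣQ_DR = 89.20 m³/s.
With Δt = 1 h = 3600 s, V = ΣQ_DR · Δt = 89.20 × 3600 = 3.21 × 10^5 m³.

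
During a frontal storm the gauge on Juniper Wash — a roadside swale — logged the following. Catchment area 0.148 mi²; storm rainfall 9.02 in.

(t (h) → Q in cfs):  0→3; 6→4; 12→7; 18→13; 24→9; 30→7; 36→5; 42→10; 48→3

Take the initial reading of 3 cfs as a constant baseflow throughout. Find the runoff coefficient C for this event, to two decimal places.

C ≈ 0.24

ΣQ_DR = 34.00 cfs; V = ΣQ_DR·Δt = 7.344 × 10^5 ft³.
Runoff depth d = V / A = 2.136 in.
C = d / P = 2.136 / 9.02 = 0.24.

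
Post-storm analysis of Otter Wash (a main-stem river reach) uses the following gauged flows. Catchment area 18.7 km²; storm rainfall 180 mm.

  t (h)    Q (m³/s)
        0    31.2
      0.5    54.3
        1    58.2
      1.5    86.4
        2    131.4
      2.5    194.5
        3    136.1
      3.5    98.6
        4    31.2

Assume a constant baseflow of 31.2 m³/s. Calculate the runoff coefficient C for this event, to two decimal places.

C ≈ 0.29

ΣQ_DR = 541.1 m³/s; V = ΣQ_DR·Δt = 9.740 × 10^5 m³.
Runoff depth d = V / A = 52.08 mm.
C = d / P = 52.08 / 180 = 0.29.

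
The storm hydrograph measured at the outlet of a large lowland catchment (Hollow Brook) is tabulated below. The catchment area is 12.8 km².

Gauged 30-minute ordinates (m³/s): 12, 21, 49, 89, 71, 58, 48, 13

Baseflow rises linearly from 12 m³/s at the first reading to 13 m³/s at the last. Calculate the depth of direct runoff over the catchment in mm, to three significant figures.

Direct runoff: 0.00, 8.86, 36.71, 76.57, 58.43, 45.29, 35.14, 0.00 m³/s; ΣQ_DR = 261.0 m³/s.
V = ΣQ_DR · Δt = 261.0 × 1800 s = 4.698 × 10^5 m³.
Over A = 12.8 km², depth = V / A = 36.7 mm.

d ≈ 36.7 mm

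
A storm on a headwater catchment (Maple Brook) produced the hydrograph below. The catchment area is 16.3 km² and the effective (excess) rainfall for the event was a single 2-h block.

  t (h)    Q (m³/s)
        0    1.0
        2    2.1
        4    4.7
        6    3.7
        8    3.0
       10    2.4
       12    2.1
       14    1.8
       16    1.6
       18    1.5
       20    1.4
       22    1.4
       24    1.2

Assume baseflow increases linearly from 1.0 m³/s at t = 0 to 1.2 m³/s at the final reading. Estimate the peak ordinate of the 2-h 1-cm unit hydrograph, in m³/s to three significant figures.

U_p ≈ 6.10 m³/s

Direct runoff: 0.00, 1.08, 3.67, 2.65, 1.93, 1.32, 1.00, 0.68, 0.47, 0.35, 0.23, 0.22, 0.00 m³/s; ΣQ_DR = 13.60 m³/s, peak = 3.67 m³/s.
Runoff depth d = ΣQ_DR·Δt / A = 13.60 × 7200 / (16.3 km²) = 6.007 mm.
The 1-cm UH is the DRH scaled by (10 mm)/d, so U_p = 3.67 × 10/6.007 = 6.10 m³/s.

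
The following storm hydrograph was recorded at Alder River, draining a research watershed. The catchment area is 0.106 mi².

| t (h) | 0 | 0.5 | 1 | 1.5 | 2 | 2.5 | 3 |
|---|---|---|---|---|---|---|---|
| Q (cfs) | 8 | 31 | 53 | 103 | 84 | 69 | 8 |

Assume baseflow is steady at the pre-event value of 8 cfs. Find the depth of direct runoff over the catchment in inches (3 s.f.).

d ≈ 2.19 in

Direct runoff: 0.0, 23.0, 45.0, 95.0, 76.0, 61.0, 0.0 cfs; ΣQ_DR = 300.0 cfs.
V = ΣQ_DR · Δt = 300.0 × 1800 s = 5.400 × 10^5 ft³.
Over A = 0.106 mi², depth = V / A = 2.19 in.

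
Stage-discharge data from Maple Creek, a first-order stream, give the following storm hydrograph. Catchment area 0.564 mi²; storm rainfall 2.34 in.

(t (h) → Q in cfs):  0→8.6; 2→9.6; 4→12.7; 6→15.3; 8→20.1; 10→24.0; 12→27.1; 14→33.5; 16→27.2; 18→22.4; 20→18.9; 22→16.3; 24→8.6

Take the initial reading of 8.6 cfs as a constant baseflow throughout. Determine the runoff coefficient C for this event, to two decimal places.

C ≈ 0.31

ΣQ_DR = 132.5 cfs; V = ΣQ_DR·Δt = 9.540 × 10^5 ft³.
Runoff depth d = V / A = 0.7281 in.
C = d / P = 0.7281 / 2.34 = 0.31.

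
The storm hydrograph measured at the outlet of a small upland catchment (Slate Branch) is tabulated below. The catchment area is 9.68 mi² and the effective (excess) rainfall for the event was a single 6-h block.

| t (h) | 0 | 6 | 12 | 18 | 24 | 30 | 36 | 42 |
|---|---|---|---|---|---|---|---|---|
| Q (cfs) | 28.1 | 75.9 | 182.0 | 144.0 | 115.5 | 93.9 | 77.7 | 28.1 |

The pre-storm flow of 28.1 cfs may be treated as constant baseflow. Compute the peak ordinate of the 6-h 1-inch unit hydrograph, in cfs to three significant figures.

U_p ≈ 308 cfs

Direct runoff: 0.0, 47.8, 153.9, 115.9, 87.4, 65.8, 49.6, 0.0 cfs; ΣQ_DR = 520.4 cfs, peak = 153.9 cfs.
Runoff depth d = ΣQ_DR·Δt / A = 520.4 × 21600 / (9.68 mi²) = 0.4998 in.
The 1-inch UH is the DRH scaled by (1 in)/d, so U_p = 153.9 × 1/0.4998 = 308 cfs.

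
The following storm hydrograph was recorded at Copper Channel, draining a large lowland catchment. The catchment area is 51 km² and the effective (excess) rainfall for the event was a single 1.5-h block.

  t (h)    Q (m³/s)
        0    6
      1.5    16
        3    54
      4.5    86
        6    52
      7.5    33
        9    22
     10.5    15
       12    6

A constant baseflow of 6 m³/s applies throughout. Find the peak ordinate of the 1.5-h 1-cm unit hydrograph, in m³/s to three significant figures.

Direct runoff: 0.0, 10.0, 48.0, 80.0, 46.0, 27.0, 16.0, 9.0, 0.0 m³/s; ΣQ_DR = 236.0 m³/s, peak = 80.0 m³/s.
Runoff depth d = ΣQ_DR·Δt / A = 236.0 × 5400 / (51 km²) = 24.99 mm.
The 1-cm UH is the DRH scaled by (10 mm)/d, so U_p = 80.0 × 10/24.99 = 32.0 m³/s.

U_p ≈ 32.0 m³/s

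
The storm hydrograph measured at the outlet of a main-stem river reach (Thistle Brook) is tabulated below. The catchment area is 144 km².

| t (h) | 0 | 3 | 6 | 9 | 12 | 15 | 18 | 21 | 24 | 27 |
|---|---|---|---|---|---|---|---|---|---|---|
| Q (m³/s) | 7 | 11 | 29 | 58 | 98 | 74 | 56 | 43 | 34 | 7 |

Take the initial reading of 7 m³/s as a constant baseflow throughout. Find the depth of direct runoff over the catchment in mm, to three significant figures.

d ≈ 26.0 mm

Direct runoff: 0.0, 4.0, 22.0, 51.0, 91.0, 67.0, 49.0, 36.0, 27.0, 0.0 m³/s; ΣQ_DR = 347.0 m³/s.
V = ΣQ_DR · Δt = 347.0 × 10800 s = 3.748 × 10^6 m³.
Over A = 144 km², depth = V / A = 26.0 mm.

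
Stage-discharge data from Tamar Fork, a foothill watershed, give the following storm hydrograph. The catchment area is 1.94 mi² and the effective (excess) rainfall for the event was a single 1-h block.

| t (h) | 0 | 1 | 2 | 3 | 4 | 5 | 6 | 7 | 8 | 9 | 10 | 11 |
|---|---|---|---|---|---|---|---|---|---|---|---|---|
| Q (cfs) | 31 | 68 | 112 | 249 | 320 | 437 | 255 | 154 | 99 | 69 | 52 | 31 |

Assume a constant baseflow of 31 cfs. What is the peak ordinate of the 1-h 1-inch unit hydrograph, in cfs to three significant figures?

Direct runoff: 0.0, 37.0, 81.0, 218.0, 289.0, 406.0, 224.0, 123.0, 68.0, 38.0, 21.0, 0.0 cfs; ΣQ_DR = 1505 cfs, peak = 406.0 cfs.
Runoff depth d = ΣQ_DR·Δt / A = 1505 × 3600 / (1.94 mi²) = 1.202 in.
The 1-inch UH is the DRH scaled by (1 in)/d, so U_p = 406.0 × 1/1.202 = 338 cfs.

U_p ≈ 338 cfs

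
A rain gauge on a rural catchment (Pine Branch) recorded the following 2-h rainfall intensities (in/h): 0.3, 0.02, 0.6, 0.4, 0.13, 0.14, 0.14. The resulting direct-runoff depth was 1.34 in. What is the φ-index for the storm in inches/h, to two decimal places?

φ ≈ 0.21 in/h

Only the 3 blocks with intensity above φ contribute runoff: 0.3, 0.6, 0.4 in/h.
Σ(I−φ)·Δt = d  ⇒  (0.3+0.6+0.4 − 3φ)·2 = 1.34
φ = (1.300 − 1.34/2) / 3 = 0.21 in/h.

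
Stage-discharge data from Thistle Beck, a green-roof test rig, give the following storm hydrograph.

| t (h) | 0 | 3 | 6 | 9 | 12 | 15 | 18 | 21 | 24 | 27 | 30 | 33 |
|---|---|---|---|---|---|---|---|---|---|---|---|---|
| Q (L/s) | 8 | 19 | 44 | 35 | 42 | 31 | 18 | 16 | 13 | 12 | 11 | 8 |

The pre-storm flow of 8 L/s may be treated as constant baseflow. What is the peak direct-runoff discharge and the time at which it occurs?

Subtracting baseflow gives direct-runoff ordinates: 0.0, 11.0, 36.0, 27.0, 34.0, 23.0, 10.0, 8.0, 5.0, 4.0, 3.0, 0.0 L/s.
The maximum is 36.0 L/s, occurring at the reading for t = 6 h.

Q_p = 36.0 L/s at t = 6 h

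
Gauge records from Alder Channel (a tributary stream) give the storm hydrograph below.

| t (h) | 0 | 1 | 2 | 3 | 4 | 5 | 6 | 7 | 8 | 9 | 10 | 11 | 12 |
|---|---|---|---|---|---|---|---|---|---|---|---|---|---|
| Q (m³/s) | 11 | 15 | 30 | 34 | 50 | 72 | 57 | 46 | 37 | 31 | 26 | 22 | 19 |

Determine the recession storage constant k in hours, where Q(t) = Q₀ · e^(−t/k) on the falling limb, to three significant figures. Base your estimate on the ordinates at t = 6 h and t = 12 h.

On the falling limb, Q drops from 57 to 19 m³/s between t = 6 h and t = 12 h (Δt = 6 h).
k = −Δt / ln(Q₂/Q₁) = −6 / ln(19/57) = 5.46 h.

k ≈ 5.46 h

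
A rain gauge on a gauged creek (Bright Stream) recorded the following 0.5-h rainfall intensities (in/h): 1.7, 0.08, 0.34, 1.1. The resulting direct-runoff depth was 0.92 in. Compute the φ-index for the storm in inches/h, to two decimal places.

Only the 2 blocks with intensity above φ contribute runoff: 1.7, 1.1 in/h.
Σ(I−φ)·Δt = d  ⇒  (1.7+1.1 − 2φ)·0.5 = 0.92
φ = (2.800 − 0.92/0.5) / 2 = 0.48 in/h.

φ ≈ 0.48 in/h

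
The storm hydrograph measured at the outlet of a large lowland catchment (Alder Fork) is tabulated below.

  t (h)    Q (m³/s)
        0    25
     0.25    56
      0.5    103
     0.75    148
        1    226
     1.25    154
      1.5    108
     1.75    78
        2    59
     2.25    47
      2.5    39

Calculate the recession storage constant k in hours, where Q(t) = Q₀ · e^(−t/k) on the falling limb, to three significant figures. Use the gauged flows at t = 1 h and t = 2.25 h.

k ≈ 0.796 h

On the falling limb, Q drops from 226 to 47 m³/s between t = 1 h and t = 2.25 h (Δt = 1.25 h).
k = −Δt / ln(Q₂/Q₁) = −1.25 / ln(47/226) = 0.796 h.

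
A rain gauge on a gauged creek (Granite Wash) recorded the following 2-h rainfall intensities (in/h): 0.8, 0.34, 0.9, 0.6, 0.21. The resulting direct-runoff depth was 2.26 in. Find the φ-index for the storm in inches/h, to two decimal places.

φ ≈ 0.39 in/h

Only the 3 blocks with intensity above φ contribute runoff: 0.8, 0.9, 0.6 in/h.
Σ(I−φ)·Δt = d  ⇒  (0.8+0.9+0.6 − 3φ)·2 = 2.26
φ = (2.300 − 2.26/2) / 3 = 0.39 in/h.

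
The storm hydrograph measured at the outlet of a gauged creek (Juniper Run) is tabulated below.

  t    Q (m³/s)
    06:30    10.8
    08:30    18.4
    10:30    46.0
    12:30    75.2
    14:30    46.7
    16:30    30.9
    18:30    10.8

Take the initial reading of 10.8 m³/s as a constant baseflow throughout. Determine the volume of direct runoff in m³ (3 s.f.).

V ≈ 1.18 × 10^6 m³

Direct-runoff ordinates (Q − Q_b): 0.0, 7.6, 35.2, 64.4, 35.9, 20.1, 0.0 m³/s.
ΣQ_DR = 163.2 m³/s.
With Δt = 2 h = 7200 s, V = ΣQ_DR · Δt = 163.2 × 7200 = 1.18 × 10^6 m³.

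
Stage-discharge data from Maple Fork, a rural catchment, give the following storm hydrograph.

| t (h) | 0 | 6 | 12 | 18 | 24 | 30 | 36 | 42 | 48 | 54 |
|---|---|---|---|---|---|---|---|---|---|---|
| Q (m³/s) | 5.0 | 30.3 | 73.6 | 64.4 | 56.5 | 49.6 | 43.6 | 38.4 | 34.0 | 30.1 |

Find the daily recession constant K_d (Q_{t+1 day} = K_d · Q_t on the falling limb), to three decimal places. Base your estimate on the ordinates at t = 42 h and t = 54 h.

Between t = 42 h and t = 54 h the flow falls from 38.4 to 30.1 m³/s over 2×6 h = 12 h.
Per-interval ratio K = (30.1/38.4)^(1/2) = 0.8854; K_d = K^(24/6) = 0.614.

K_d ≈ 0.614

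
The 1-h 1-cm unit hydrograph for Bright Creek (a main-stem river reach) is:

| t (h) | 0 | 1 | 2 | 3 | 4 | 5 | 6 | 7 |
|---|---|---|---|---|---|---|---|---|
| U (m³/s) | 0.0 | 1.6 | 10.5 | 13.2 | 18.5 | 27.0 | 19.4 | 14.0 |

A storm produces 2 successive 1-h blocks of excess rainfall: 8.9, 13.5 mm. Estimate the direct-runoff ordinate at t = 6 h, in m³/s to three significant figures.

Q ≈ 53.7 m³/s

By discrete convolution, Q_j = Σ (P_i / 10 mm) · U_{j−i}.
At t = 6 h (j=6): Q = (8.9/10)·19.4 + (13.5/10)·27.0 = 53.7 m³/s.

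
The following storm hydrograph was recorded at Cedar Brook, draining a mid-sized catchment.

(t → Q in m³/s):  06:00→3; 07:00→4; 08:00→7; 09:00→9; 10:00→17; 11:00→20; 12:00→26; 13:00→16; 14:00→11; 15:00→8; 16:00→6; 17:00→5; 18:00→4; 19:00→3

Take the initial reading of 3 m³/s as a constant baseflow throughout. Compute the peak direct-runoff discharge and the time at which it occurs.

Subtracting baseflow gives direct-runoff ordinates: 0.0, 1.0, 4.0, 6.0, 14.0, 17.0, 23.0, 13.0, 8.0, 5.0, 3.0, 2.0, 1.0, 0.0 m³/s.
The maximum is 23.0 m³/s, occurring at the reading for t = 12:00.

Q_p = 23.0 m³/s at t = 12:00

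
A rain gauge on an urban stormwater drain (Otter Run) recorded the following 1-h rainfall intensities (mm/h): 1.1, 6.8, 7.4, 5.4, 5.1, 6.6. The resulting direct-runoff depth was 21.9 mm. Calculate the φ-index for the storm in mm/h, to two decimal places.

φ ≈ 1.88 mm/h

Only the 5 blocks with intensity above φ contribute runoff: 6.8, 7.4, 5.4, 5.1, 6.6 mm/h.
Σ(I−φ)·Δt = d  ⇒  (6.8+7.4+5.4+5.1+6.6 − 5φ)·1 = 21.9
φ = (31.30 − 21.9/1) / 5 = 1.88 mm/h.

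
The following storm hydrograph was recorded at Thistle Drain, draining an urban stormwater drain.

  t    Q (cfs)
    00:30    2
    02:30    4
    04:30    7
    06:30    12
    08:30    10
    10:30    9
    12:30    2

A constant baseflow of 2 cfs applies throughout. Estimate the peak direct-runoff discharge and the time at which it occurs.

Q_p = 10.0 cfs at t = 06:30

Subtracting baseflow gives direct-runoff ordinates: 0.0, 2.0, 5.0, 10.0, 8.0, 7.0, 0.0 cfs.
The maximum is 10.0 cfs, occurring at the reading for t = 06:30.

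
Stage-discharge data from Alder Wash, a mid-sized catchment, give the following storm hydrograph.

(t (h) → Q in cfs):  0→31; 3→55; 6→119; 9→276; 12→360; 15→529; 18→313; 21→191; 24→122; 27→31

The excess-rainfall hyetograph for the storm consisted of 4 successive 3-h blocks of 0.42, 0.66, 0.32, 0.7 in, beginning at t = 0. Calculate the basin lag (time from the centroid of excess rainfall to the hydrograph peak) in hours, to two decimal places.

t_L ≈ 8.64 h

Centroid of excess rainfall: t_c = Σ P_i·t̄_i / ΣP_i = 6.3571 h (block centres at 1.5, 4.5, 7.5, 10.5 h).
Hydrograph peak occurs at t = 15 h, so basin lag t_L = 15 − 6.3571 = 8.64 h.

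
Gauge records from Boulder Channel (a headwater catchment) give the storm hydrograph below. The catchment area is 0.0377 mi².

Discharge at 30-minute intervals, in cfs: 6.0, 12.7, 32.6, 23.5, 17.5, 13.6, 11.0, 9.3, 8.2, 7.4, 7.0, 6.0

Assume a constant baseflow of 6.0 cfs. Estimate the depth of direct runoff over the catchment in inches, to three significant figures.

d ≈ 1.70 in

Direct runoff: 0.0, 6.7, 26.6, 17.5, 11.5, 7.6, 5.0, 3.3, 2.2, 1.4, 1.0, 0.0 cfs; ΣQ_DR = 82.80 cfs.
V = ΣQ_DR · Δt = 82.80 × 1800 s = 1.490 × 10^5 ft³.
Over A = 0.0377 mi², depth = V / A = 1.70 in.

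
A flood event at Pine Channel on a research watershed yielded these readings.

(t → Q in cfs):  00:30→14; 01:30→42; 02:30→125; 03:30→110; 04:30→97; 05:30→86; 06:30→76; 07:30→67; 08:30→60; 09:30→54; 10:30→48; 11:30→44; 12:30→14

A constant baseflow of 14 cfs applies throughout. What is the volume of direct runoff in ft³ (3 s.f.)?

Direct-runoff ordinates (Q − Q_b): 0.0, 28.0, 111.0, 96.0, 83.0, 72.0, 62.0, 53.0, 46.0, 40.0, 34.0, 30.0, 0.0 cfs.
ΣQ_DR = 655.0 cfs.
With Δt = 1 h = 3600 s, V = ΣQ_DR · Δt = 655.0 × 3600 = 2.36 × 10^6 ft³.

V ≈ 2.36 × 10^6 ft³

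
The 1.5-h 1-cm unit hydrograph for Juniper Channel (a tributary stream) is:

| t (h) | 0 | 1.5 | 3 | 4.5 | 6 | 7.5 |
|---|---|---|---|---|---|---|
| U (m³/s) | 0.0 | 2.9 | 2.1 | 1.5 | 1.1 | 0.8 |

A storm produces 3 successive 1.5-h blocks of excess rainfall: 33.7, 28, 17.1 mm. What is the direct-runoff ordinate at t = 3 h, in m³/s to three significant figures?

By discrete convolution, Q_j = Σ (P_i / 10 mm) · U_{j−i}.
At t = 3 h (j=2): Q = (33.7/10)·2.1 + (28/10)·2.9 + (17.1/10)·0.0 = 15.2 m³/s.

Q ≈ 15.2 m³/s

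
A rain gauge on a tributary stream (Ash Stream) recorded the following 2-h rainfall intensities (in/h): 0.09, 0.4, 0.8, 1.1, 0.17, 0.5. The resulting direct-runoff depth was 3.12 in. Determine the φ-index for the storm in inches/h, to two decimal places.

Only the 4 blocks with intensity above φ contribute runoff: 0.4, 0.8, 1.1, 0.5 in/h.
Σ(I−φ)·Δt = d  ⇒  (0.4+0.8+1.1+0.5 − 4φ)·2 = 3.12
φ = (2.800 − 3.12/2) / 4 = 0.31 in/h.

φ ≈ 0.31 in/h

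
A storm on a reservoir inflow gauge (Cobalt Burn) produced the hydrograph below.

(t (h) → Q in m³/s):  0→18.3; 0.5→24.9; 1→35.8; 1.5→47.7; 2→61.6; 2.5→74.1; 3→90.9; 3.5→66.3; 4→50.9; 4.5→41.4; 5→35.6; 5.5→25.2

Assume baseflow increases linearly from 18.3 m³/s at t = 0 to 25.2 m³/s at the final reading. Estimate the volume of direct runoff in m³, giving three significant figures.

Direct-runoff ordinates (Q − Q_b): 0.00, 5.97, 16.25, 27.52, 40.79, 52.66, 68.84, 43.61, 27.58, 17.45, 11.03, 0.00 m³/s.
ΣQ_DR = 311.7 m³/s.
With Δt = 0.5 h = 1800 s, V = ΣQ_DR · Δt = 311.7 × 1800 = 5.61 × 10^5 m³.

V ≈ 5.61 × 10^5 m³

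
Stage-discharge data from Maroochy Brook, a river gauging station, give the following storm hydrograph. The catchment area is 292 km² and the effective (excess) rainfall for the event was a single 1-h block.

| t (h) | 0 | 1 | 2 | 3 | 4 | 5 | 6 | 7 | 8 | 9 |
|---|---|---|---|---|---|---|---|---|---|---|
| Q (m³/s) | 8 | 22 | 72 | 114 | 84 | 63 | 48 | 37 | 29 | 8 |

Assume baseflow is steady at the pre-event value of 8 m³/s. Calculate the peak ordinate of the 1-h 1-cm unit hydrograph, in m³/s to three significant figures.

U_p ≈ 212 m³/s

Direct runoff: 0.0, 14.0, 64.0, 106.0, 76.0, 55.0, 40.0, 29.0, 21.0, 0.0 m³/s; ΣQ_DR = 405.0 m³/s, peak = 106.0 m³/s.
Runoff depth d = ΣQ_DR·Δt / A = 405.0 × 3600 / (292 km²) = 4.993 mm.
The 1-cm UH is the DRH scaled by (10 mm)/d, so U_p = 106.0 × 10/4.993 = 212 m³/s.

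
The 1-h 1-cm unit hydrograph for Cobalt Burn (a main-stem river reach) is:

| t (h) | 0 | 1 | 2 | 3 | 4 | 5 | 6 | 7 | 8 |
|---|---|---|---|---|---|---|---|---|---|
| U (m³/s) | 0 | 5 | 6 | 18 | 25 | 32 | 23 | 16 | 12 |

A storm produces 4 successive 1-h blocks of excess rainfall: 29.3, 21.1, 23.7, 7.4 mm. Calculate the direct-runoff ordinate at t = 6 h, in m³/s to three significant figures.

Q ≈ 207 m³/s

By discrete convolution, Q_j = Σ (P_i / 10 mm) · U_{j−i}.
At t = 6 h (j=6): Q = (29.3/10)·23 + (21.1/10)·32 + (23.7/10)·25 + (7.4/10)·18 = 207 m³/s.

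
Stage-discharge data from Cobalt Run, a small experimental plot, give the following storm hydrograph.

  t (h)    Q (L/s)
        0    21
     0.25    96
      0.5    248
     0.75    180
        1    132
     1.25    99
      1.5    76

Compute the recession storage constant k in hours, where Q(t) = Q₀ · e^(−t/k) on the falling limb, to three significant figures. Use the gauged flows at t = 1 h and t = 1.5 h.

On the falling limb, Q drops from 132 to 76 L/s between t = 1 h and t = 1.5 h (Δt = 0.5 h).
k = −Δt / ln(Q₂/Q₁) = −0.5 / ln(76/132) = 0.906 h.

k ≈ 0.906 h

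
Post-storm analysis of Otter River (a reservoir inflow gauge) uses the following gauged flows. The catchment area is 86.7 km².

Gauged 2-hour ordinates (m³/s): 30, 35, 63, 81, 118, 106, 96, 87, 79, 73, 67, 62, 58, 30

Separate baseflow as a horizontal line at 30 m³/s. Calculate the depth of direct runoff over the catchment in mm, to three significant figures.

Direct runoff: 0.0, 5.0, 33.0, 51.0, 88.0, 76.0, 66.0, 57.0, 49.0, 43.0, 37.0, 32.0, 28.0, 0.0 m³/s; ΣQ_DR = 565.0 m³/s.
V = ΣQ_DR · Δt = 565.0 × 7200 s = 4.068 × 10^6 m³.
Over A = 86.7 km², depth = V / A = 46.9 mm.

d ≈ 46.9 mm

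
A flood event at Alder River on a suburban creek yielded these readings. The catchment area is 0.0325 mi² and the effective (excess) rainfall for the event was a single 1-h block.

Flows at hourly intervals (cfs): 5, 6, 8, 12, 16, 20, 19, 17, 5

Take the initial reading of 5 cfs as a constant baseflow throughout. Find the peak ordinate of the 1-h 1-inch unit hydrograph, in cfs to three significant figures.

U_p ≈ 4.99 cfs

Direct runoff: 0.0, 1.0, 3.0, 7.0, 11.0, 15.0, 14.0, 12.0, 0.0 cfs; ΣQ_DR = 63.00 cfs, peak = 15.0 cfs.
Runoff depth d = ΣQ_DR·Δt / A = 63.00 × 3600 / (0.0325 mi²) = 3.004 in.
The 1-inch UH is the DRH scaled by (1 in)/d, so U_p = 15.0 × 1/3.004 = 4.99 cfs.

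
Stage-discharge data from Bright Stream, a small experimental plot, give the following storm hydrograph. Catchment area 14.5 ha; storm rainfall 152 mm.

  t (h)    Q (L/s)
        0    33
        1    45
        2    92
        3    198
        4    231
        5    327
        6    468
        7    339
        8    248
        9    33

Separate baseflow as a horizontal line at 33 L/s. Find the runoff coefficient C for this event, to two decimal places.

C ≈ 0.28

ΣQ_DR = 1684 L/s; V = ΣQ_DR·Δt = 6.062 × 10^6 L.
Runoff depth d = V / A = 41.81 mm.
C = d / P = 41.81 / 152 = 0.28.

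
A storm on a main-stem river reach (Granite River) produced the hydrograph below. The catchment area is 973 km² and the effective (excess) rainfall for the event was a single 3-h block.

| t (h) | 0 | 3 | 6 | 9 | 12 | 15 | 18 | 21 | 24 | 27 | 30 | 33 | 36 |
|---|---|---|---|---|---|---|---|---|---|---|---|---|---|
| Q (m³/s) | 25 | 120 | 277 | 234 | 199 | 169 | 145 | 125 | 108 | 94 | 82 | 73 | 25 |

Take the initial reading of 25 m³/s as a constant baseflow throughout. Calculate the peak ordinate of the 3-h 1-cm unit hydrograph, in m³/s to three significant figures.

Direct runoff: 0.0, 95.0, 252.0, 209.0, 174.0, 144.0, 120.0, 100.0, 83.0, 69.0, 57.0, 48.0, 0.0 m³/s; ΣQ_DR = 1351 m³/s, peak = 252.0 m³/s.
Runoff depth d = ΣQ_DR·Δt / A = 1351 × 10800 / (973 km²) = 15.00 mm.
The 1-cm UH is the DRH scaled by (10 mm)/d, so U_p = 252.0 × 10/15.00 = 168 m³/s.

U_p ≈ 168 m³/s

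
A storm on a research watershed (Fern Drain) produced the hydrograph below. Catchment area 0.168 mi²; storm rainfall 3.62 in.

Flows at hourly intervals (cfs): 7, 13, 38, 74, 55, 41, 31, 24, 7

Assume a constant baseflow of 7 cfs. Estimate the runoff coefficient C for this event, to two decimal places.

C ≈ 0.58

ΣQ_DR = 227.0 cfs; V = ΣQ_DR·Δt = 8.172 × 10^5 ft³.
Runoff depth d = V / A = 2.094 in.
C = d / P = 2.094 / 3.62 = 0.58.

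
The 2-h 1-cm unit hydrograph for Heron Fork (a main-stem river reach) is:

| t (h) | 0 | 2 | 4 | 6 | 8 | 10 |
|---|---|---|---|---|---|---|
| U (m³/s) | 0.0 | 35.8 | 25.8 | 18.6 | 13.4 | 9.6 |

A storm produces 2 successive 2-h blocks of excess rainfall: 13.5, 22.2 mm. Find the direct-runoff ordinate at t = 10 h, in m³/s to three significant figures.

Q ≈ 42.7 m³/s

By discrete convolution, Q_j = Σ (P_i / 10 mm) · U_{j−i}.
At t = 10 h (j=5): Q = (13.5/10)·9.6 + (22.2/10)·13.4 = 42.7 m³/s.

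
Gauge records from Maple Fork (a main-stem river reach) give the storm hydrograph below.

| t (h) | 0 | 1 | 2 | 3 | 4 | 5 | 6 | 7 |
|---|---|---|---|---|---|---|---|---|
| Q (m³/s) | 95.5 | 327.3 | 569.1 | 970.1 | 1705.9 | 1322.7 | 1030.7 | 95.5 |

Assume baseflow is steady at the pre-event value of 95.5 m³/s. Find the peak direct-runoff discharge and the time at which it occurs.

Subtracting baseflow gives direct-runoff ordinates: 0.0, 231.8, 473.6, 874.6, 1610.4, 1227.2, 935.2, 0.0 m³/s.
The maximum is 1610.4 m³/s, occurring at the reading for t = 4 h.

Q_p = 1610.4 m³/s at t = 4 h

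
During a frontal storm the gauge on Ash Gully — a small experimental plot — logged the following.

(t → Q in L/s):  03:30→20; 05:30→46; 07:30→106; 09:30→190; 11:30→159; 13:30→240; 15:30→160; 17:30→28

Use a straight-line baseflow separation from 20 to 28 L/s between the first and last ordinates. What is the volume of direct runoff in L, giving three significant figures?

V ≈ 5.45 × 10^6 L

Direct-runoff ordinates (Q − Q_b): 0.00, 24.86, 83.71, 166.57, 134.43, 214.29, 133.14, 0.00 L/s.
ΣQ_DR = 757.0 L/s.
With Δt = 2 h = 7200 s, V = ΣQ_DR · Δt = 757.0 × 7200 = 5.45 × 10^6 L.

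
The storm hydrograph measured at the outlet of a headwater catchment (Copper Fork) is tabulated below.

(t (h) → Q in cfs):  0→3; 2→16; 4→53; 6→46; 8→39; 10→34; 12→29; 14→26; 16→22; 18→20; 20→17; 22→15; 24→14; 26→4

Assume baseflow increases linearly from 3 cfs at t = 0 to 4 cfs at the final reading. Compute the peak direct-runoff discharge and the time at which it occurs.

Subtracting baseflow gives direct-runoff ordinates: 0.00, 12.92, 49.85, 42.77, 35.69, 30.62, 25.54, 22.46, 18.38, 16.31, 13.23, 11.15, 10.08, 0.00 cfs.
The maximum is 49.85 cfs, occurring at the reading for t = 4 h.

Q_p = 49.85 cfs at t = 4 h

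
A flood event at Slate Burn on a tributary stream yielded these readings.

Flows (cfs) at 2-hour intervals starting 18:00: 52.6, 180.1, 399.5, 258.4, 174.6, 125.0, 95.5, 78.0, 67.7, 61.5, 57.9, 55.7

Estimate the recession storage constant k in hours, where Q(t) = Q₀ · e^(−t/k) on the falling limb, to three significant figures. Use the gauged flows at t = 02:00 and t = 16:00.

On the falling limb, Q drops from 174.6 to 55.7 cfs between t = 02:00 and t = 16:00 (Δt = 14 h).
k = −Δt / ln(Q₂/Q₁) = −14 / ln(55.7/174.6) = 12.3 h.

k ≈ 12.3 h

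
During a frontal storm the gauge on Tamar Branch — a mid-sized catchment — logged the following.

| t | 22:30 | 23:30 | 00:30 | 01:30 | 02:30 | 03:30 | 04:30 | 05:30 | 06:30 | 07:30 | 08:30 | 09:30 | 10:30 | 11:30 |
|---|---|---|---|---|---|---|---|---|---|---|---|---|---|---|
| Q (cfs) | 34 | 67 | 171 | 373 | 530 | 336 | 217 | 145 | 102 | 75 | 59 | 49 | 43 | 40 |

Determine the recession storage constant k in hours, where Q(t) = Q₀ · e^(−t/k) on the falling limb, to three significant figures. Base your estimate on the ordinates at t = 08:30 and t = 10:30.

On the falling limb, Q drops from 59 to 43 cfs between t = 08:30 and t = 10:30 (Δt = 2 h).
k = −Δt / ln(Q₂/Q₁) = −2 / ln(43/59) = 6.32 h.

k ≈ 6.32 h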